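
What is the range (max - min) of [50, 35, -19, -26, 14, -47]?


Maximum value: 50
Minimum value: -47
Range = 50 - (-47) = 97
Final answer: 97


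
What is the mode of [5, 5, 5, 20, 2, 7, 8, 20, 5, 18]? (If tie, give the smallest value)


Count the frequency of each value:
  2 appears 1 time(s)
  5 appears 4 time(s)
  7 appears 1 time(s)
  8 appears 1 time(s)
  18 appears 1 time(s)
  20 appears 2 time(s)
Maximum frequency is 4.
Only 5 reaches that frequency, so it is the mode.
Final answer: 5


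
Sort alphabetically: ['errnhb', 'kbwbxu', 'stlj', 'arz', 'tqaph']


Compare strings character by character (the first differing letter decides):
  'arz' < 'errnhb' since 'a' < 'e' at position 1
  'errnhb' < 'kbwbxu' since 'e' < 'k' at position 1
  'kbwbxu' < 'stlj' since 'k' < 's' at position 1
  'stlj' < 'tqaph' since 's' < 't' at position 1
Chaining these comparisons gives the alphabetical order.
Final answer: ['arz', 'errnhb', 'kbwbxu', 'stlj', 'tqaph']


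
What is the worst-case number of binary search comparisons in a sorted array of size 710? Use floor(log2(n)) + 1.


Binary search halves the search space each step.
Maximum comparisons = floor(log2(710)) + 1
log2(710) = 9.4717
floor(log2(710)) = 9, so 9 + 1 = 10
Final answer: 10


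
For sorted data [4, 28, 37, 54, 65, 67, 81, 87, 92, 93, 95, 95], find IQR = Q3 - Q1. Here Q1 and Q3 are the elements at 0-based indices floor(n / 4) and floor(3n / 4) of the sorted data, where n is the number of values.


The data has n = 12 elements.
Q1 index = floor(12 / 4) = floor(3) = 3; Q3 index = floor(3 * 12 / 4) = floor(9) = 9
Q1 = element at index 3 = 54
Q3 = element at index 9 = 93
IQR = 93 - 54 = 39
Final answer: 39


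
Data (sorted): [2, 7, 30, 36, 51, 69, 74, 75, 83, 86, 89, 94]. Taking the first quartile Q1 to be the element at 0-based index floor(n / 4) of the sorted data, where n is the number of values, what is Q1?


The list has n = 12 elements.
Q1 index = floor(12 / 4) = floor(3) = 3
Counting from index 0 in the sorted data, the element at index 3 is 36.
Final answer: 36


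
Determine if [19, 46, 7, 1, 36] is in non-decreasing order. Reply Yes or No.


Check consecutive pairs:
  19 <= 46? True
  46 <= 7? False
  7 <= 1? False
  1 <= 36? True
2 consecutive pair(s) are out of order, so the list is not sorted.
Final answer: No


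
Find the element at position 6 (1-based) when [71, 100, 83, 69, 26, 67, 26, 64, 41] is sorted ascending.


Sort ascending: [26, 26, 41, 64, 67, 69, 71, 83, 100]
The 6th element (1-indexed) is at index 5.
Value = 69
Final answer: 69


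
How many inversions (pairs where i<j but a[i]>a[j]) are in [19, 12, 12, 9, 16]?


For each element, count the later elements that are smaller than it:
  19 (index 0): smaller elements after it = [12, 12, 9, 16] -> 4
  12 (index 1): smaller elements after it = [9] -> 1
  12 (index 2): smaller elements after it = [9] -> 1
  9 (index 3): smaller elements after it = [] -> 0
Total inversions = 4 + 1 + 1 + 0 = 6
Final answer: 6


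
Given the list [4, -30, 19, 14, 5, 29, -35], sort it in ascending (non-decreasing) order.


Original list: [4, -30, 19, 14, 5, 29, -35]
Repeatedly take the smallest remaining element:
  Remaining [4, -30, 19, 14, 5, 29, -35] -> smallest is -35
  Remaining [4, -30, 19, 14, 5, 29] -> smallest is -30
  Remaining [4, 19, 14, 5, 29] -> smallest is 4
  Remaining [19, 14, 5, 29] -> smallest is 5
  Remaining [19, 14, 29] -> smallest is 14
  Remaining [19, 29] -> smallest is 19
  Remaining [29] -> smallest is 29
Collecting the picks in order gives the sorted list.
Final answer: [-35, -30, 4, 5, 14, 19, 29]


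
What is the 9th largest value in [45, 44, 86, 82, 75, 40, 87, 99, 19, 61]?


Sort descending: [99, 87, 86, 82, 75, 61, 45, 44, 40, 19]
The 9th element (1-indexed) is at index 8.
Value = 40
Final answer: 40


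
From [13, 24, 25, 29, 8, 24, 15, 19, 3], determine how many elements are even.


Check each element:
  13 is odd
  24 is even
  25 is odd
  29 is odd
  8 is even
  24 is even
  15 is odd
  19 is odd
  3 is odd
Evens: [24, 8, 24]
Count of evens = 3
Final answer: 3


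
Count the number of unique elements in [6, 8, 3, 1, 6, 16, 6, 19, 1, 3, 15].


List all unique values:
Distinct values: [1, 3, 6, 8, 15, 16, 19]
Count = 7
Final answer: 7


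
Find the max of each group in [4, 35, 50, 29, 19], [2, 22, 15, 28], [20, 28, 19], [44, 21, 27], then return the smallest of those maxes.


Find max of each group:
  Group 1: [4, 35, 50, 29, 19] -> max = 50
  Group 2: [2, 22, 15, 28] -> max = 28
  Group 3: [20, 28, 19] -> max = 28
  Group 4: [44, 21, 27] -> max = 44
Maxes: [50, 28, 28, 44]
Minimum of maxes = 28
Final answer: 28


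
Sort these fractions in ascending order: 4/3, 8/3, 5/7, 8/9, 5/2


Convert to decimal for comparison:
  4/3 = 1.3333
  8/3 = 2.6667
  5/7 = 0.7143
  8/9 = 0.8889
  5/2 = 2.5
Decimals in increasing order: 0.7143 < 0.8889 < 1.3333 < 2.5 < 2.6667
Writing each back as its fraction gives the sorted order.
Final answer: 5/7, 8/9, 4/3, 5/2, 8/3


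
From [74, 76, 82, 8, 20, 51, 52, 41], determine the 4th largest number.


Sort descending: [82, 76, 74, 52, 51, 41, 20, 8]
The 4th element (1-indexed) is at index 3.
Value = 52
Final answer: 52


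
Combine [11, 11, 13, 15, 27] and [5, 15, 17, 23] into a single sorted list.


List A: [11, 11, 13, 15, 27]
List B: [5, 15, 17, 23]
Repeatedly compare the front elements and take the smaller:
  11 vs 5 -> take 5
  11 vs 15 -> take 11
  11 vs 15 -> take 11
  13 vs 15 -> take 13
  15 vs 15 -> take 15
  27 vs 15 -> take 15
  27 vs 17 -> take 17
  27 vs 23 -> take 23
  B is exhausted; append the rest of A: [27]
Final answer: [5, 11, 11, 13, 15, 15, 17, 23, 27]


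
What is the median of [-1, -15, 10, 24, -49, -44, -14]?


First, sort the list: [-49, -44, -15, -14, -1, 10, 24]
The list has 7 elements (odd count).
The middle index is 3 (0-based), and the element there is -14.
Final answer: -14


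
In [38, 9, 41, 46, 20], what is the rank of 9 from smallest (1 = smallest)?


Sort ascending: [9, 20, 38, 41, 46]
Find 9 in the sorted list.
9 is at position 1 (1-indexed).
Final answer: 1


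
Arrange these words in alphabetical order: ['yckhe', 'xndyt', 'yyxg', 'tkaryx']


Compare strings character by character (the first differing letter decides):
  'tkaryx' < 'xndyt' since 't' < 'x' at position 1
  'xndyt' < 'yckhe' since 'x' < 'y' at position 1
  'yckhe' < 'yyxg' since 'c' < 'y' at position 2
Chaining these comparisons gives the alphabetical order.
Final answer: ['tkaryx', 'xndyt', 'yckhe', 'yyxg']


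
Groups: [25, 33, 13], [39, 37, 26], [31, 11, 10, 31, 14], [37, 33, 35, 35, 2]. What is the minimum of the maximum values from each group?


Find max of each group:
  Group 1: [25, 33, 13] -> max = 33
  Group 2: [39, 37, 26] -> max = 39
  Group 3: [31, 11, 10, 31, 14] -> max = 31
  Group 4: [37, 33, 35, 35, 2] -> max = 37
Maxes: [33, 39, 31, 37]
Minimum of maxes = 31
Final answer: 31


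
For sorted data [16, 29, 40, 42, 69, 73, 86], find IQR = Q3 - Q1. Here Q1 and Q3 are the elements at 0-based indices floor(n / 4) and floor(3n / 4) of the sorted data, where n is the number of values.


The data has n = 7 elements.
Q1 index = floor(7 / 4) = floor(1.75) = 1; Q3 index = floor(3 * 7 / 4) = floor(5.25) = 5
Q1 = element at index 1 = 29
Q3 = element at index 5 = 73
IQR = 73 - 29 = 44
Final answer: 44


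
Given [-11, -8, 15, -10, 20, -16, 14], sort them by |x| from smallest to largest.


Compute absolute values:
  |-11| = 11
  |-8| = 8
  |15| = 15
  |-10| = 10
  |20| = 20
  |-16| = 16
  |14| = 14
Absolute values in increasing order: 8 < 10 < 11 < 14 < 15 < 16 < 20
Listing the original numbers in that order gives the answer.
Final answer: [-8, -10, -11, 14, 15, -16, 20]


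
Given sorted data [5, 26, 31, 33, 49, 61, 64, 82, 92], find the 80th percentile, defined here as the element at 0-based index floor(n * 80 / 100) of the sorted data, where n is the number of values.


The dataset has n = 9 elements.
Index = floor(9 * 80 / 100) = floor(720 / 100) = floor(7.2) = 7
Counting from index 0 in the sorted data, the element at index 7 is 82.
Final answer: 82


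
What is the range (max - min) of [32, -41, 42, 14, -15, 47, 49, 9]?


Maximum value: 49
Minimum value: -41
Range = 49 - (-41) = 90
Final answer: 90


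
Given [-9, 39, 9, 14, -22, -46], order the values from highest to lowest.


Original list: [-9, 39, 9, 14, -22, -46]
Repeatedly take the largest remaining element:
  Remaining [-9, 39, 9, 14, -22, -46] -> largest is 39
  Remaining [-9, 9, 14, -22, -46] -> largest is 14
  Remaining [-9, 9, -22, -46] -> largest is 9
  Remaining [-9, -22, -46] -> largest is -9
  Remaining [-22, -46] -> largest is -22
  Remaining [-46] -> largest is -46
Collecting the picks in order gives the descending list.
Final answer: [39, 14, 9, -9, -22, -46]


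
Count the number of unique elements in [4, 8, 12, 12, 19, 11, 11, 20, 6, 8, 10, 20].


List all unique values:
Distinct values: [4, 6, 8, 10, 11, 12, 19, 20]
Count = 8
Final answer: 8


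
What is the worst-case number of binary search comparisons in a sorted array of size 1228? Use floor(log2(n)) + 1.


Binary search halves the search space each step.
Maximum comparisons = floor(log2(1228)) + 1
log2(1228) = 10.2621
floor(log2(1228)) = 10, so 10 + 1 = 11
Final answer: 11


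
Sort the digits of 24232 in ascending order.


The number 24232 has digits: 2, 4, 2, 3, 2
Sorted: 2, 2, 2, 3, 4
Joining the sorted digits gives the result.
Final answer: 22234


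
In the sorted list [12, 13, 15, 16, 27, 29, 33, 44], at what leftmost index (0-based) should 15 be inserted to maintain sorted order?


List is sorted: [12, 13, 15, 16, 27, 29, 33, 44]
We need the leftmost position where 15 can be inserted, i.e. the first index whose element is >= 15 (or the end of the list if none is).
Binary search with low=0, high=8 (0-based indices):
  low=0, high=8, mid=4: a[4]=27 >= 15, so high = 4
  low=0, high=4, mid=2: a[2]=15 >= 15, so high = 2
  low=0, high=2, mid=1: a[1]=13 < 15, so low = 2
Now low = high = 2, so the insertion index is 2.
Final answer: 2


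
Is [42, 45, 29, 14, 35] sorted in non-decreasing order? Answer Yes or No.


Check consecutive pairs:
  42 <= 45? True
  45 <= 29? False
  29 <= 14? False
  14 <= 35? True
2 consecutive pair(s) are out of order, so the list is not sorted.
Final answer: No


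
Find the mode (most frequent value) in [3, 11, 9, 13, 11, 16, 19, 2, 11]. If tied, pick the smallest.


Count the frequency of each value:
  2 appears 1 time(s)
  3 appears 1 time(s)
  9 appears 1 time(s)
  11 appears 3 time(s)
  13 appears 1 time(s)
  16 appears 1 time(s)
  19 appears 1 time(s)
Maximum frequency is 3.
Only 11 reaches that frequency, so it is the mode.
Final answer: 11


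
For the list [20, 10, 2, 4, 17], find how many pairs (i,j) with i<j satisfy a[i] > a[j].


For each element, count the later elements that are smaller than it:
  20 (index 0): smaller elements after it = [10, 2, 4, 17] -> 4
  10 (index 1): smaller elements after it = [2, 4] -> 2
  2 (index 2): smaller elements after it = [] -> 0
  4 (index 3): smaller elements after it = [] -> 0
Total inversions = 4 + 2 + 0 + 0 = 6
Final answer: 6


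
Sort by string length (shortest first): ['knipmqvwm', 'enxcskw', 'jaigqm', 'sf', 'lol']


Compute lengths:
  'knipmqvwm' has length 9
  'enxcskw' has length 7
  'jaigqm' has length 6
  'sf' has length 2
  'lol' has length 3
Lengths in increasing order: 2 < 3 < 6 < 7 < 9
Listing the words in that order gives the answer.
Final answer: ['sf', 'lol', 'jaigqm', 'enxcskw', 'knipmqvwm']


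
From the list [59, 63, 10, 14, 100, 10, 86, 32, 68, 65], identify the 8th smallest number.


Sort ascending: [10, 10, 14, 32, 59, 63, 65, 68, 86, 100]
The 8th element (1-indexed) is at index 7.
Value = 68
Final answer: 68


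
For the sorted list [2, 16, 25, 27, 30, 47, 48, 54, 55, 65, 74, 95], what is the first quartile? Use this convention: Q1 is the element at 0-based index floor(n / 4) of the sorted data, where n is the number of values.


The list has n = 12 elements.
Q1 index = floor(12 / 4) = floor(3) = 3
Counting from index 0 in the sorted data, the element at index 3 is 27.
Final answer: 27


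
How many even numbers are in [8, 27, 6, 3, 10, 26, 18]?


Check each element:
  8 is even
  27 is odd
  6 is even
  3 is odd
  10 is even
  26 is even
  18 is even
Evens: [8, 6, 10, 26, 18]
Count of evens = 5
Final answer: 5


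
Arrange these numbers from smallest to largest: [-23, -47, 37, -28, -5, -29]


Original list: [-23, -47, 37, -28, -5, -29]
Repeatedly take the smallest remaining element:
  Remaining [-23, -47, 37, -28, -5, -29] -> smallest is -47
  Remaining [-23, 37, -28, -5, -29] -> smallest is -29
  Remaining [-23, 37, -28, -5] -> smallest is -28
  Remaining [-23, 37, -5] -> smallest is -23
  Remaining [37, -5] -> smallest is -5
  Remaining [37] -> smallest is 37
Collecting the picks in order gives the sorted list.
Final answer: [-47, -29, -28, -23, -5, 37]


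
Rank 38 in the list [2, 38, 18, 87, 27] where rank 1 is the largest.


Sort descending: [87, 38, 27, 18, 2]
Find 38 in the sorted list.
38 is at position 2.
Final answer: 2


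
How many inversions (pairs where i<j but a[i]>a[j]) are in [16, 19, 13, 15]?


For each element, count the later elements that are smaller than it:
  16 (index 0): smaller elements after it = [13, 15] -> 2
  19 (index 1): smaller elements after it = [13, 15] -> 2
  13 (index 2): smaller elements after it = [] -> 0
Total inversions = 2 + 2 + 0 = 4
Final answer: 4


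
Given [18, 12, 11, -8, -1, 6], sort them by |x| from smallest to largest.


Compute absolute values:
  |18| = 18
  |12| = 12
  |11| = 11
  |-8| = 8
  |-1| = 1
  |6| = 6
Absolute values in increasing order: 1 < 6 < 8 < 11 < 12 < 18
Listing the original numbers in that order gives the answer.
Final answer: [-1, 6, -8, 11, 12, 18]


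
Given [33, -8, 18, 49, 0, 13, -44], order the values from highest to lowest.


Original list: [33, -8, 18, 49, 0, 13, -44]
Repeatedly take the largest remaining element:
  Remaining [33, -8, 18, 49, 0, 13, -44] -> largest is 49
  Remaining [33, -8, 18, 0, 13, -44] -> largest is 33
  Remaining [-8, 18, 0, 13, -44] -> largest is 18
  Remaining [-8, 0, 13, -44] -> largest is 13
  Remaining [-8, 0, -44] -> largest is 0
  Remaining [-8, -44] -> largest is -8
  Remaining [-44] -> largest is -44
Collecting the picks in order gives the descending list.
Final answer: [49, 33, 18, 13, 0, -8, -44]


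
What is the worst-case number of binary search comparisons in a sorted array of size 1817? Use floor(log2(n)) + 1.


Binary search halves the search space each step.
Maximum comparisons = floor(log2(1817)) + 1
log2(1817) = 10.8273
floor(log2(1817)) = 10, so 10 + 1 = 11
Final answer: 11


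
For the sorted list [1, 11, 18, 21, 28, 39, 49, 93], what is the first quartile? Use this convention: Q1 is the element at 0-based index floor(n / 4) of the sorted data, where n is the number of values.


The list has n = 8 elements.
Q1 index = floor(8 / 4) = floor(2) = 2
Counting from index 0 in the sorted data, the element at index 2 is 18.
Final answer: 18


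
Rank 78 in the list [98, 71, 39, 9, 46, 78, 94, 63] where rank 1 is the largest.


Sort descending: [98, 94, 78, 71, 63, 46, 39, 9]
Find 78 in the sorted list.
78 is at position 3.
Final answer: 3


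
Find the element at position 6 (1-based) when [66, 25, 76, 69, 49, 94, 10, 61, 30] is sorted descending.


Sort descending: [94, 76, 69, 66, 61, 49, 30, 25, 10]
The 6th element (1-indexed) is at index 5.
Value = 49
Final answer: 49


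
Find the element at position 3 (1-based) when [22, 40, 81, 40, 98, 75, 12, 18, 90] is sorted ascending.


Sort ascending: [12, 18, 22, 40, 40, 75, 81, 90, 98]
The 3rd element (1-indexed) is at index 2.
Value = 22
Final answer: 22


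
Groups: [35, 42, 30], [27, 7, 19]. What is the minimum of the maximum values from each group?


Find max of each group:
  Group 1: [35, 42, 30] -> max = 42
  Group 2: [27, 7, 19] -> max = 27
Maxes: [42, 27]
Minimum of maxes = 27
Final answer: 27


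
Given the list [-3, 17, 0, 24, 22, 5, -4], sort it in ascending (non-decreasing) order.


Original list: [-3, 17, 0, 24, 22, 5, -4]
Repeatedly take the smallest remaining element:
  Remaining [-3, 17, 0, 24, 22, 5, -4] -> smallest is -4
  Remaining [-3, 17, 0, 24, 22, 5] -> smallest is -3
  Remaining [17, 0, 24, 22, 5] -> smallest is 0
  Remaining [17, 24, 22, 5] -> smallest is 5
  Remaining [17, 24, 22] -> smallest is 17
  Remaining [24, 22] -> smallest is 22
  Remaining [24] -> smallest is 24
Collecting the picks in order gives the sorted list.
Final answer: [-4, -3, 0, 5, 17, 22, 24]


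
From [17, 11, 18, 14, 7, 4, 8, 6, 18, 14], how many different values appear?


List all unique values:
Distinct values: [4, 6, 7, 8, 11, 14, 17, 18]
Count = 8
Final answer: 8


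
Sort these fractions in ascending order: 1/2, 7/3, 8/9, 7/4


Convert to decimal for comparison:
  1/2 = 0.5
  7/3 = 2.3333
  8/9 = 0.8889
  7/4 = 1.75
Decimals in increasing order: 0.5 < 0.8889 < 1.75 < 2.3333
Writing each back as its fraction gives the sorted order.
Final answer: 1/2, 8/9, 7/4, 7/3


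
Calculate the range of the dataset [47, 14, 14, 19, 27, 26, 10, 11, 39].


Maximum value: 47
Minimum value: 10
Range = 47 - 10 = 37
Final answer: 37


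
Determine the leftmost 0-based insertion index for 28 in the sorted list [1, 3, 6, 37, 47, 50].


List is sorted: [1, 3, 6, 37, 47, 50]
We need the leftmost position where 28 can be inserted, i.e. the first index whose element is >= 28 (or the end of the list if none is).
Binary search with low=0, high=6 (0-based indices):
  low=0, high=6, mid=3: a[3]=37 >= 28, so high = 3
  low=0, high=3, mid=1: a[1]=3 < 28, so low = 2
  low=2, high=3, mid=2: a[2]=6 < 28, so low = 3
Now low = high = 3, so the insertion index is 3.
Final answer: 3


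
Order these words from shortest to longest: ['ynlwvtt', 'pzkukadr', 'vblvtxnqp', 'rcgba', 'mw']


Compute lengths:
  'ynlwvtt' has length 7
  'pzkukadr' has length 8
  'vblvtxnqp' has length 9
  'rcgba' has length 5
  'mw' has length 2
Lengths in increasing order: 2 < 5 < 7 < 8 < 9
Listing the words in that order gives the answer.
Final answer: ['mw', 'rcgba', 'ynlwvtt', 'pzkukadr', 'vblvtxnqp']


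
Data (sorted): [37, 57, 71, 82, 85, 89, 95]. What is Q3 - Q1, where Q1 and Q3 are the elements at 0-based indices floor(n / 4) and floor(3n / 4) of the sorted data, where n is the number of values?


The data has n = 7 elements.
Q1 index = floor(7 / 4) = floor(1.75) = 1; Q3 index = floor(3 * 7 / 4) = floor(5.25) = 5
Q1 = element at index 1 = 57
Q3 = element at index 5 = 89
IQR = 89 - 57 = 32
Final answer: 32


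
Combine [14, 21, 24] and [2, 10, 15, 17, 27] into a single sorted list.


List A: [14, 21, 24]
List B: [2, 10, 15, 17, 27]
Repeatedly compare the front elements and take the smaller:
  14 vs 2 -> take 2
  14 vs 10 -> take 10
  14 vs 15 -> take 14
  21 vs 15 -> take 15
  21 vs 17 -> take 17
  21 vs 27 -> take 21
  24 vs 27 -> take 24
  A is exhausted; append the rest of B: [27]
Final answer: [2, 10, 14, 15, 17, 21, 24, 27]


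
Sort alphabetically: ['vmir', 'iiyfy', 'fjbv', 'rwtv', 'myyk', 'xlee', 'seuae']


Compare strings character by character (the first differing letter decides):
  'fjbv' < 'iiyfy' since 'f' < 'i' at position 1
  'iiyfy' < 'myyk' since 'i' < 'm' at position 1
  'myyk' < 'rwtv' since 'm' < 'r' at position 1
  'rwtv' < 'seuae' since 'r' < 's' at position 1
  'seuae' < 'vmir' since 's' < 'v' at position 1
  'vmir' < 'xlee' since 'v' < 'x' at position 1
Chaining these comparisons gives the alphabetical order.
Final answer: ['fjbv', 'iiyfy', 'myyk', 'rwtv', 'seuae', 'vmir', 'xlee']


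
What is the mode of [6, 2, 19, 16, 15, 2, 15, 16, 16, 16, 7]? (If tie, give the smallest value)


Count the frequency of each value:
  2 appears 2 time(s)
  6 appears 1 time(s)
  7 appears 1 time(s)
  15 appears 2 time(s)
  16 appears 4 time(s)
  19 appears 1 time(s)
Maximum frequency is 4.
Only 16 reaches that frequency, so it is the mode.
Final answer: 16


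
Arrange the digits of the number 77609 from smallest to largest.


The number 77609 has digits: 7, 7, 6, 0, 9
Sorted: 0, 6, 7, 7, 9
Joining the sorted digits gives the result.
Final answer: 06779


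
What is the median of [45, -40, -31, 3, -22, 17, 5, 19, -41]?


First, sort the list: [-41, -40, -31, -22, 3, 5, 17, 19, 45]
The list has 9 elements (odd count).
The middle index is 4 (0-based), and the element there is 3.
Final answer: 3


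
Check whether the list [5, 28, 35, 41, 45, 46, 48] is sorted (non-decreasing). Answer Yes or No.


Check consecutive pairs:
  5 <= 28? True
  28 <= 35? True
  35 <= 41? True
  41 <= 45? True
  45 <= 46? True
  46 <= 48? True
Every consecutive pair is in order, so the list is non-decreasing.
Final answer: Yes


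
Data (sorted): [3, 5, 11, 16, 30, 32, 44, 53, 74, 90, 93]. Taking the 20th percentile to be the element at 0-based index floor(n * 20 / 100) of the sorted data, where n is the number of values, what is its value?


The dataset has n = 11 elements.
Index = floor(11 * 20 / 100) = floor(220 / 100) = floor(2.2) = 2
Counting from index 0 in the sorted data, the element at index 2 is 11.
Final answer: 11


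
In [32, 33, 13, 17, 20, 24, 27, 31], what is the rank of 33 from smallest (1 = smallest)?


Sort ascending: [13, 17, 20, 24, 27, 31, 32, 33]
Find 33 in the sorted list.
33 is at position 8 (1-indexed).
Final answer: 8


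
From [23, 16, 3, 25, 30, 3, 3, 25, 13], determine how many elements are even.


Check each element:
  23 is odd
  16 is even
  3 is odd
  25 is odd
  30 is even
  3 is odd
  3 is odd
  25 is odd
  13 is odd
Evens: [16, 30]
Count of evens = 2
Final answer: 2


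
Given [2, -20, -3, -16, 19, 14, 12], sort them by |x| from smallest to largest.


Compute absolute values:
  |2| = 2
  |-20| = 20
  |-3| = 3
  |-16| = 16
  |19| = 19
  |14| = 14
  |12| = 12
Absolute values in increasing order: 2 < 3 < 12 < 14 < 16 < 19 < 20
Listing the original numbers in that order gives the answer.
Final answer: [2, -3, 12, 14, -16, 19, -20]


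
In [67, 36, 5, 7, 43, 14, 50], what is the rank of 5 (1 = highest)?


Sort descending: [67, 50, 43, 36, 14, 7, 5]
Find 5 in the sorted list.
5 is at position 7.
Final answer: 7


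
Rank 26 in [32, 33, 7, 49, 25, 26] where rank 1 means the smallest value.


Sort ascending: [7, 25, 26, 32, 33, 49]
Find 26 in the sorted list.
26 is at position 3 (1-indexed).
Final answer: 3


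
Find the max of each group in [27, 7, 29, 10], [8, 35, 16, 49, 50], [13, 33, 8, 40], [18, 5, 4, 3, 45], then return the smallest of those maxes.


Find max of each group:
  Group 1: [27, 7, 29, 10] -> max = 29
  Group 2: [8, 35, 16, 49, 50] -> max = 50
  Group 3: [13, 33, 8, 40] -> max = 40
  Group 4: [18, 5, 4, 3, 45] -> max = 45
Maxes: [29, 50, 40, 45]
Minimum of maxes = 29
Final answer: 29


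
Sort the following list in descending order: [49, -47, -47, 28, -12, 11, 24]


Original list: [49, -47, -47, 28, -12, 11, 24]
Repeatedly take the largest remaining element:
  Remaining [49, -47, -47, 28, -12, 11, 24] -> largest is 49
  Remaining [-47, -47, 28, -12, 11, 24] -> largest is 28
  Remaining [-47, -47, -12, 11, 24] -> largest is 24
  Remaining [-47, -47, -12, 11] -> largest is 11
  Remaining [-47, -47, -12] -> largest is -12
  Remaining [-47, -47] -> largest is -47
  Remaining [-47] -> largest is -47
Collecting the picks in order gives the descending list.
Final answer: [49, 28, 24, 11, -12, -47, -47]


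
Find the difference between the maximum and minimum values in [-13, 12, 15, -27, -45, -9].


Maximum value: 15
Minimum value: -45
Range = 15 - (-45) = 60
Final answer: 60


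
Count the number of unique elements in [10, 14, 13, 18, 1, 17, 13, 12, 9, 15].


List all unique values:
Distinct values: [1, 9, 10, 12, 13, 14, 15, 17, 18]
Count = 9
Final answer: 9


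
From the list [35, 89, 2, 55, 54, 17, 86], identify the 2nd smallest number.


Sort ascending: [2, 17, 35, 54, 55, 86, 89]
The 2nd element (1-indexed) is at index 1.
Value = 17
Final answer: 17


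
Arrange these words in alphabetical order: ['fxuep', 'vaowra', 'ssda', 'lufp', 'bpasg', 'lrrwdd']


Compare strings character by character (the first differing letter decides):
  'bpasg' < 'fxuep' since 'b' < 'f' at position 1
  'fxuep' < 'lrrwdd' since 'f' < 'l' at position 1
  'lrrwdd' < 'lufp' since 'r' < 'u' at position 2
  'lufp' < 'ssda' since 'l' < 's' at position 1
  'ssda' < 'vaowra' since 's' < 'v' at position 1
Chaining these comparisons gives the alphabetical order.
Final answer: ['bpasg', 'fxuep', 'lrrwdd', 'lufp', 'ssda', 'vaowra']


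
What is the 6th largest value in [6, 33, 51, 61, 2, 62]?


Sort descending: [62, 61, 51, 33, 6, 2]
The 6th element (1-indexed) is at index 5.
Value = 2
Final answer: 2


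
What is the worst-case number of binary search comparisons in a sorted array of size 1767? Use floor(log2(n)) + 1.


Binary search halves the search space each step.
Maximum comparisons = floor(log2(1767)) + 1
log2(1767) = 10.7871
floor(log2(1767)) = 10, so 10 + 1 = 11
Final answer: 11


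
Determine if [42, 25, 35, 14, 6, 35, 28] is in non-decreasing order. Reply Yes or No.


Check consecutive pairs:
  42 <= 25? False
  25 <= 35? True
  35 <= 14? False
  14 <= 6? False
  6 <= 35? True
  35 <= 28? False
4 consecutive pair(s) are out of order, so the list is not sorted.
Final answer: No


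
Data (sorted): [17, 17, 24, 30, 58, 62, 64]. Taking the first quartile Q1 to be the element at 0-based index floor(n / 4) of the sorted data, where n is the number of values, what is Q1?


The list has n = 7 elements.
Q1 index = floor(7 / 4) = floor(1.75) = 1
Counting from index 0 in the sorted data, the element at index 1 is 17.
Final answer: 17


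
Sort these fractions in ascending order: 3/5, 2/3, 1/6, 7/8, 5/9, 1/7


Convert to decimal for comparison:
  3/5 = 0.6
  2/3 = 0.6667
  1/6 = 0.1667
  7/8 = 0.875
  5/9 = 0.5556
  1/7 = 0.1429
Decimals in increasing order: 0.1429 < 0.1667 < 0.5556 < 0.6 < 0.6667 < 0.875
Writing each back as its fraction gives the sorted order.
Final answer: 1/7, 1/6, 5/9, 3/5, 2/3, 7/8


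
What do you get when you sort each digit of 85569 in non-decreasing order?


The number 85569 has digits: 8, 5, 5, 6, 9
Sorted: 5, 5, 6, 8, 9
Joining the sorted digits gives the result.
Final answer: 55689


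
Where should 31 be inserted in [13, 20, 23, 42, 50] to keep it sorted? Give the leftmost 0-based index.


List is sorted: [13, 20, 23, 42, 50]
We need the leftmost position where 31 can be inserted, i.e. the first index whose element is >= 31 (or the end of the list if none is).
Binary search with low=0, high=5 (0-based indices):
  low=0, high=5, mid=2: a[2]=23 < 31, so low = 3
  low=3, high=5, mid=4: a[4]=50 >= 31, so high = 4
  low=3, high=4, mid=3: a[3]=42 >= 31, so high = 3
Now low = high = 3, so the insertion index is 3.
Final answer: 3


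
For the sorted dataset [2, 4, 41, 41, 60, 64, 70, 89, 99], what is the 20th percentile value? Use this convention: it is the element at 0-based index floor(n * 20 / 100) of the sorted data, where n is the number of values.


The dataset has n = 9 elements.
Index = floor(9 * 20 / 100) = floor(180 / 100) = floor(1.8) = 1
Counting from index 0 in the sorted data, the element at index 1 is 4.
Final answer: 4


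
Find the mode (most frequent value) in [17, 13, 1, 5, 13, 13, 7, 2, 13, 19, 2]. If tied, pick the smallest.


Count the frequency of each value:
  1 appears 1 time(s)
  2 appears 2 time(s)
  5 appears 1 time(s)
  7 appears 1 time(s)
  13 appears 4 time(s)
  17 appears 1 time(s)
  19 appears 1 time(s)
Maximum frequency is 4.
Only 13 reaches that frequency, so it is the mode.
Final answer: 13


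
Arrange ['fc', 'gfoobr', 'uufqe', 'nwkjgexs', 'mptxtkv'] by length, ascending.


Compute lengths:
  'fc' has length 2
  'gfoobr' has length 6
  'uufqe' has length 5
  'nwkjgexs' has length 8
  'mptxtkv' has length 7
Lengths in increasing order: 2 < 5 < 6 < 7 < 8
Listing the words in that order gives the answer.
Final answer: ['fc', 'uufqe', 'gfoobr', 'mptxtkv', 'nwkjgexs']


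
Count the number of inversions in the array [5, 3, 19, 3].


For each element, count the later elements that are smaller than it:
  5 (index 0): smaller elements after it = [3, 3] -> 2
  3 (index 1): smaller elements after it = [] -> 0
  19 (index 2): smaller elements after it = [3] -> 1
Total inversions = 2 + 0 + 1 = 3
Final answer: 3


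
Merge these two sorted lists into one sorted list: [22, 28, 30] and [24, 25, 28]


List A: [22, 28, 30]
List B: [24, 25, 28]
Repeatedly compare the front elements and take the smaller:
  22 vs 24 -> take 22
  28 vs 24 -> take 24
  28 vs 25 -> take 25
  28 vs 28 -> take 28
  30 vs 28 -> take 28
  B is exhausted; append the rest of A: [30]
Final answer: [22, 24, 25, 28, 28, 30]


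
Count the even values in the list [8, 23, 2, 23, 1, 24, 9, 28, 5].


Check each element:
  8 is even
  23 is odd
  2 is even
  23 is odd
  1 is odd
  24 is even
  9 is odd
  28 is even
  5 is odd
Evens: [8, 2, 24, 28]
Count of evens = 4
Final answer: 4


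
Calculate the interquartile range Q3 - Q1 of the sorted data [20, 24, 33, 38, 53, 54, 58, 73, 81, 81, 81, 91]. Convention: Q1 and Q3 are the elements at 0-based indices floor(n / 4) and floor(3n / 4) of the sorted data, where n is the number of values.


The data has n = 12 elements.
Q1 index = floor(12 / 4) = floor(3) = 3; Q3 index = floor(3 * 12 / 4) = floor(9) = 9
Q1 = element at index 3 = 38
Q3 = element at index 9 = 81
IQR = 81 - 38 = 43
Final answer: 43


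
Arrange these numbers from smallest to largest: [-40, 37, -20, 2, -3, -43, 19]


Original list: [-40, 37, -20, 2, -3, -43, 19]
Repeatedly take the smallest remaining element:
  Remaining [-40, 37, -20, 2, -3, -43, 19] -> smallest is -43
  Remaining [-40, 37, -20, 2, -3, 19] -> smallest is -40
  Remaining [37, -20, 2, -3, 19] -> smallest is -20
  Remaining [37, 2, -3, 19] -> smallest is -3
  Remaining [37, 2, 19] -> smallest is 2
  Remaining [37, 19] -> smallest is 19
  Remaining [37] -> smallest is 37
Collecting the picks in order gives the sorted list.
Final answer: [-43, -40, -20, -3, 2, 19, 37]


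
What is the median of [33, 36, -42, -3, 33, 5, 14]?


First, sort the list: [-42, -3, 5, 14, 33, 33, 36]
The list has 7 elements (odd count).
The middle index is 3 (0-based), and the element there is 14.
Final answer: 14


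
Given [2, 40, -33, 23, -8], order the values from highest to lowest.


Original list: [2, 40, -33, 23, -8]
Repeatedly take the largest remaining element:
  Remaining [2, 40, -33, 23, -8] -> largest is 40
  Remaining [2, -33, 23, -8] -> largest is 23
  Remaining [2, -33, -8] -> largest is 2
  Remaining [-33, -8] -> largest is -8
  Remaining [-33] -> largest is -33
Collecting the picks in order gives the descending list.
Final answer: [40, 23, 2, -8, -33]


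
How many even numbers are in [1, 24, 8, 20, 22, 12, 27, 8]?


Check each element:
  1 is odd
  24 is even
  8 is even
  20 is even
  22 is even
  12 is even
  27 is odd
  8 is even
Evens: [24, 8, 20, 22, 12, 8]
Count of evens = 6
Final answer: 6


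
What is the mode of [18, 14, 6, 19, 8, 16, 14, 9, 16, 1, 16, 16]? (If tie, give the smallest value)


Count the frequency of each value:
  1 appears 1 time(s)
  6 appears 1 time(s)
  8 appears 1 time(s)
  9 appears 1 time(s)
  14 appears 2 time(s)
  16 appears 4 time(s)
  18 appears 1 time(s)
  19 appears 1 time(s)
Maximum frequency is 4.
Only 16 reaches that frequency, so it is the mode.
Final answer: 16


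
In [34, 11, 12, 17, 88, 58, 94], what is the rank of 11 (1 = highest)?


Sort descending: [94, 88, 58, 34, 17, 12, 11]
Find 11 in the sorted list.
11 is at position 7.
Final answer: 7


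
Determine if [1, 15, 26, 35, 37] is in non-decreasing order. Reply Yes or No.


Check consecutive pairs:
  1 <= 15? True
  15 <= 26? True
  26 <= 35? True
  35 <= 37? True
Every consecutive pair is in order, so the list is non-decreasing.
Final answer: Yes


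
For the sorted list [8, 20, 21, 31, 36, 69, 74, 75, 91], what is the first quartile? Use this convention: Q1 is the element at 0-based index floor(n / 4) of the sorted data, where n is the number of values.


The list has n = 9 elements.
Q1 index = floor(9 / 4) = floor(2.25) = 2
Counting from index 0 in the sorted data, the element at index 2 is 21.
Final answer: 21


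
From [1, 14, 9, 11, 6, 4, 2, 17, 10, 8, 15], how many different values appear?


List all unique values:
Distinct values: [1, 2, 4, 6, 8, 9, 10, 11, 14, 15, 17]
Count = 11
Final answer: 11


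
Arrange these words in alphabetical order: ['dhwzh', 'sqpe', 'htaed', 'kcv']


Compare strings character by character (the first differing letter decides):
  'dhwzh' < 'htaed' since 'd' < 'h' at position 1
  'htaed' < 'kcv' since 'h' < 'k' at position 1
  'kcv' < 'sqpe' since 'k' < 's' at position 1
Chaining these comparisons gives the alphabetical order.
Final answer: ['dhwzh', 'htaed', 'kcv', 'sqpe']


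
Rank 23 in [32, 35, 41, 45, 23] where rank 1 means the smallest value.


Sort ascending: [23, 32, 35, 41, 45]
Find 23 in the sorted list.
23 is at position 1 (1-indexed).
Final answer: 1


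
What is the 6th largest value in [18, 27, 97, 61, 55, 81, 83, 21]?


Sort descending: [97, 83, 81, 61, 55, 27, 21, 18]
The 6th element (1-indexed) is at index 5.
Value = 27
Final answer: 27


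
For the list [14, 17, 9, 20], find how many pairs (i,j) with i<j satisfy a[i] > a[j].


For each element, count the later elements that are smaller than it:
  14 (index 0): smaller elements after it = [9] -> 1
  17 (index 1): smaller elements after it = [9] -> 1
  9 (index 2): smaller elements after it = [] -> 0
Total inversions = 1 + 1 + 0 = 2
Final answer: 2


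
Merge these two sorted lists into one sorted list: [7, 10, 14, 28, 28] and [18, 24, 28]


List A: [7, 10, 14, 28, 28]
List B: [18, 24, 28]
Repeatedly compare the front elements and take the smaller:
  7 vs 18 -> take 7
  10 vs 18 -> take 10
  14 vs 18 -> take 14
  28 vs 18 -> take 18
  28 vs 24 -> take 24
  28 vs 28 -> take 28
  28 vs 28 -> take 28
  A is exhausted; append the rest of B: [28]
Final answer: [7, 10, 14, 18, 24, 28, 28, 28]


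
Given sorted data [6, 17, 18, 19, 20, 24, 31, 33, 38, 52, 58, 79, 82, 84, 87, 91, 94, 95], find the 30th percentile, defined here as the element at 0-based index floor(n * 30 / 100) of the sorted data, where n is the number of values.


The dataset has n = 18 elements.
Index = floor(18 * 30 / 100) = floor(540 / 100) = floor(5.4) = 5
Counting from index 0 in the sorted data, the element at index 5 is 24.
Final answer: 24


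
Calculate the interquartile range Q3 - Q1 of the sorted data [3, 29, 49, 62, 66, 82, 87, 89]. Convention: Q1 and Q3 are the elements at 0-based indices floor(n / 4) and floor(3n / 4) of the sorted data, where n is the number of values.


The data has n = 8 elements.
Q1 index = floor(8 / 4) = floor(2) = 2; Q3 index = floor(3 * 8 / 4) = floor(6) = 6
Q1 = element at index 2 = 49
Q3 = element at index 6 = 87
IQR = 87 - 49 = 38
Final answer: 38


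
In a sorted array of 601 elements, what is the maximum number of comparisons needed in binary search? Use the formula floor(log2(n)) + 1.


Binary search halves the search space each step.
Maximum comparisons = floor(log2(601)) + 1
log2(601) = 9.2312
floor(log2(601)) = 9, so 9 + 1 = 10
Final answer: 10


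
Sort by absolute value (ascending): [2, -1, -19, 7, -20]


Compute absolute values:
  |2| = 2
  |-1| = 1
  |-19| = 19
  |7| = 7
  |-20| = 20
Absolute values in increasing order: 1 < 2 < 7 < 19 < 20
Listing the original numbers in that order gives the answer.
Final answer: [-1, 2, 7, -19, -20]


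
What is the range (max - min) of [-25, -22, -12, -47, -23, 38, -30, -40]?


Maximum value: 38
Minimum value: -47
Range = 38 - (-47) = 85
Final answer: 85


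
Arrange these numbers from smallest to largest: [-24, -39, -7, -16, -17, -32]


Original list: [-24, -39, -7, -16, -17, -32]
Repeatedly take the smallest remaining element:
  Remaining [-24, -39, -7, -16, -17, -32] -> smallest is -39
  Remaining [-24, -7, -16, -17, -32] -> smallest is -32
  Remaining [-24, -7, -16, -17] -> smallest is -24
  Remaining [-7, -16, -17] -> smallest is -17
  Remaining [-7, -16] -> smallest is -16
  Remaining [-7] -> smallest is -7
Collecting the picks in order gives the sorted list.
Final answer: [-39, -32, -24, -17, -16, -7]


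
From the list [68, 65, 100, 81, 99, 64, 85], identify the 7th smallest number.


Sort ascending: [64, 65, 68, 81, 85, 99, 100]
The 7th element (1-indexed) is at index 6.
Value = 100
Final answer: 100


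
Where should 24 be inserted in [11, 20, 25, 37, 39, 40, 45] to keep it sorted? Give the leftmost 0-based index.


List is sorted: [11, 20, 25, 37, 39, 40, 45]
We need the leftmost position where 24 can be inserted, i.e. the first index whose element is >= 24 (or the end of the list if none is).
Binary search with low=0, high=7 (0-based indices):
  low=0, high=7, mid=3: a[3]=37 >= 24, so high = 3
  low=0, high=3, mid=1: a[1]=20 < 24, so low = 2
  low=2, high=3, mid=2: a[2]=25 >= 24, so high = 2
Now low = high = 2, so the insertion index is 2.
Final answer: 2


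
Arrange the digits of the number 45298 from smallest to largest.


The number 45298 has digits: 4, 5, 2, 9, 8
Sorted: 2, 4, 5, 8, 9
Joining the sorted digits gives the result.
Final answer: 24589


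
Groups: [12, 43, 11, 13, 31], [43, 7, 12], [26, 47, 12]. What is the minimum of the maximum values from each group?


Find max of each group:
  Group 1: [12, 43, 11, 13, 31] -> max = 43
  Group 2: [43, 7, 12] -> max = 43
  Group 3: [26, 47, 12] -> max = 47
Maxes: [43, 43, 47]
Minimum of maxes = 43
Final answer: 43


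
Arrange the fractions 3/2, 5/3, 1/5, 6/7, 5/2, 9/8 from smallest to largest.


Convert to decimal for comparison:
  3/2 = 1.5
  5/3 = 1.6667
  1/5 = 0.2
  6/7 = 0.8571
  5/2 = 2.5
  9/8 = 1.125
Decimals in increasing order: 0.2 < 0.8571 < 1.125 < 1.5 < 1.6667 < 2.5
Writing each back as its fraction gives the sorted order.
Final answer: 1/5, 6/7, 9/8, 3/2, 5/3, 5/2


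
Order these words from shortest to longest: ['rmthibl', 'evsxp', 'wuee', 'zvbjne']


Compute lengths:
  'rmthibl' has length 7
  'evsxp' has length 5
  'wuee' has length 4
  'zvbjne' has length 6
Lengths in increasing order: 4 < 5 < 6 < 7
Listing the words in that order gives the answer.
Final answer: ['wuee', 'evsxp', 'zvbjne', 'rmthibl']


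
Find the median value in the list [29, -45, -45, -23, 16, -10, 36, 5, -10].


First, sort the list: [-45, -45, -23, -10, -10, 5, 16, 29, 36]
The list has 9 elements (odd count).
The middle index is 4 (0-based), and the element there is -10.
Final answer: -10


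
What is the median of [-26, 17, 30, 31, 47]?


First, sort the list: [-26, 17, 30, 31, 47]
The list has 5 elements (odd count).
The middle index is 2 (0-based), and the element there is 30.
Final answer: 30


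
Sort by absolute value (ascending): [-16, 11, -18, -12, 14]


Compute absolute values:
  |-16| = 16
  |11| = 11
  |-18| = 18
  |-12| = 12
  |14| = 14
Absolute values in increasing order: 11 < 12 < 14 < 16 < 18
Listing the original numbers in that order gives the answer.
Final answer: [11, -12, 14, -16, -18]


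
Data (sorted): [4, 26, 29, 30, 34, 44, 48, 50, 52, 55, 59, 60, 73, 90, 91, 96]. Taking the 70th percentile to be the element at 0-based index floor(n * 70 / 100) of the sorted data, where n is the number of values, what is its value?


The dataset has n = 16 elements.
Index = floor(16 * 70 / 100) = floor(1120 / 100) = floor(11.2) = 11
Counting from index 0 in the sorted data, the element at index 11 is 60.
Final answer: 60
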